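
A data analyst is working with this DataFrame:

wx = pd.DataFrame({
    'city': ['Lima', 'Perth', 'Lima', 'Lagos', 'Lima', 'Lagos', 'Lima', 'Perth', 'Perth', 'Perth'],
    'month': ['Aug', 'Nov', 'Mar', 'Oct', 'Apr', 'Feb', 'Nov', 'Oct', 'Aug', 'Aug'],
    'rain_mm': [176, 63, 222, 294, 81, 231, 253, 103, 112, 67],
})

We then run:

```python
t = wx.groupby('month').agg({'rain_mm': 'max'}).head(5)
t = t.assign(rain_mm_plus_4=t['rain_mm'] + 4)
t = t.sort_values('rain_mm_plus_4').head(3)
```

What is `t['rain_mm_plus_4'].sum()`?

group by month, max of rain_mm:
       rain_mm
month         
Apr         81
Aug        176
Feb        231
Mar        222
Nov        253
Oct        294
take first 5 rows:
       rain_mm
month         
Apr         81
Aug        176
Feb        231
Mar        222
Nov        253
add column rain_mm_plus_4 = t['rain_mm'] + 4:
       rain_mm  rain_mm_plus_4
month                         
Apr         81              85
Aug        176             180
Feb        231             235
Mar        222             226
Nov        253             257
sort by rain_mm_plus_4:
       rain_mm  rain_mm_plus_4
month                         
Apr         81              85
Aug        176             180
Mar        222             226
Feb        231             235
Nov        253             257
take first 3 rows:
       rain_mm  rain_mm_plus_4
month                         
Apr         81              85
Aug        176             180
Mar        222             226
Reading off the sum of column 'rain_mm_plus_4', we get 491.

491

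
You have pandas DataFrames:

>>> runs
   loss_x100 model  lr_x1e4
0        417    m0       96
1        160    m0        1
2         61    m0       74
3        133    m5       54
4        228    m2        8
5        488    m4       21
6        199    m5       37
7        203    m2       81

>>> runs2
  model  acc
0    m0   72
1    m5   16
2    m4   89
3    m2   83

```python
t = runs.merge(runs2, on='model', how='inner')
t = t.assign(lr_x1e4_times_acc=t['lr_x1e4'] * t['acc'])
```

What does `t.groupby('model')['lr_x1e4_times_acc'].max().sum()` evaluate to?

merge on 'model' (how='inner') → 8 rows:
   loss_x100 model  lr_x1e4  acc
0        417    m0       96   72
1        160    m0        1   72
2         61    m0       74   72
3        133    m5       54   16
4        228    m2        8   83
5        488    m4       21   89
6        199    m5       37   16
7        203    m2       81   83
add column lr_x1e4_times_acc = t['lr_x1e4'] * t['acc']:
   loss_x100 model  lr_x1e4  acc  lr_x1e4_times_acc
0        417    m0       96   72               6912
1        160    m0        1   72                 72
2         61    m0       74   72               5328
3        133    m5       54   16                864
4        228    m2        8   83                664
5        488    m4       21   89               1869
6        199    m5       37   16                592
7        203    m2       81   83               6723
group by model, max of lr_x1e4_times_acc:
model
m0    6912
m2    6723
m4    1869
m5     864
Name: lr_x1e4_times_acc, dtype: int64
So sum() = 16368.

16368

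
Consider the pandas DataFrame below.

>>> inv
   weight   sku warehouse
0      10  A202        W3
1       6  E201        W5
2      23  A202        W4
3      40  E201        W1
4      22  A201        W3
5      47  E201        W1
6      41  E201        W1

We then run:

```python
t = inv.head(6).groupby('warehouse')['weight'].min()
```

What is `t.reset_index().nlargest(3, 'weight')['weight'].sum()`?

73

take first 6 rows:
   weight   sku warehouse
0      10  A202        W3
1       6  E201        W5
2      23  A202        W4
3      40  E201        W1
4      22  A201        W3
5      47  E201        W1
group by warehouse, min of weight:
warehouse
W1    40
W3    10
W4    23
W5     6
Name: weight, dtype: int64
reset_index():
  warehouse  weight
0        W1      40
1        W3      10
2        W4      23
3        W5       6
take 3 rows with largest weight:
  warehouse  weight
0        W1      40
2        W4      23
1        W3      10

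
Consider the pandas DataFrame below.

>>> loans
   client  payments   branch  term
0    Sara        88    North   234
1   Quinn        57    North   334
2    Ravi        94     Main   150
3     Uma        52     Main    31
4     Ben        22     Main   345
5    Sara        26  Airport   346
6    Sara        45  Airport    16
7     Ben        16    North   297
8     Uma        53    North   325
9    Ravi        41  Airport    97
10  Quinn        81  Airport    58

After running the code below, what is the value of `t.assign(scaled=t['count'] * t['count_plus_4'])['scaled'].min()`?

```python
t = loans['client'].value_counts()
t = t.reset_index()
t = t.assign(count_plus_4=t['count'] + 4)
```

12

value_counts of client:
client
Sara     3
Quinn    2
Ravi     2
Uma      2
Ben      2
Name: count, dtype: int64
reset_index():
  client  count
0   Sara      3
1  Quinn      2
2   Ravi      2
3    Uma      2
4    Ben      2
add column count_plus_4 = t['count'] + 4:
  client  count  count_plus_4
0   Sara      3             7
1  Quinn      2             6
2   Ravi      2             6
3    Uma      2             6
4    Ben      2             6
add column scaled = t['count'] * t['count_plus_4']:
  client  count  count_plus_4  scaled
0   Sara      3             7      21
1  Quinn      2             6      12
2   Ravi      2             6      12
3    Uma      2             6      12
4    Ben      2             6      12
min of column 'scaled' → 12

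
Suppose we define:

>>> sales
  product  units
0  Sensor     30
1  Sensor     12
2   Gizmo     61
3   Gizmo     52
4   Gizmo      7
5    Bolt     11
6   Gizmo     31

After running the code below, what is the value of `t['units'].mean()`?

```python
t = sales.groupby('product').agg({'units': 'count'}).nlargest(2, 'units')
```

3.0

group by product, count of units:
         units
product       
Bolt         1
Gizmo        4
Sensor       2
take 2 rows with largest units:
         units
product       
Gizmo        4
Sensor       2
The mean of column 'units' is 3.0.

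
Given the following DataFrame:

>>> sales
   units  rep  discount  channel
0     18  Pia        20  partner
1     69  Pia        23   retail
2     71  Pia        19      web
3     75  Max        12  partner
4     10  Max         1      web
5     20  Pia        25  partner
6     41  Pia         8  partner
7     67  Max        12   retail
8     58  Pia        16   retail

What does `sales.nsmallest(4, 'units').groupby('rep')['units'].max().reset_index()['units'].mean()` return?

take 4 rows with smallest units:
   units  rep  discount  channel
4     10  Max         1      web
0     18  Pia        20  partner
5     20  Pia        25  partner
6     41  Pia         8  partner
group by rep, max of units:
rep
Max    10
Pia    41
Name: units, dtype: int64
reset_index():
   rep  units
0  Max     10
1  Pia     41
mean of column 'units' → 25.5

25.5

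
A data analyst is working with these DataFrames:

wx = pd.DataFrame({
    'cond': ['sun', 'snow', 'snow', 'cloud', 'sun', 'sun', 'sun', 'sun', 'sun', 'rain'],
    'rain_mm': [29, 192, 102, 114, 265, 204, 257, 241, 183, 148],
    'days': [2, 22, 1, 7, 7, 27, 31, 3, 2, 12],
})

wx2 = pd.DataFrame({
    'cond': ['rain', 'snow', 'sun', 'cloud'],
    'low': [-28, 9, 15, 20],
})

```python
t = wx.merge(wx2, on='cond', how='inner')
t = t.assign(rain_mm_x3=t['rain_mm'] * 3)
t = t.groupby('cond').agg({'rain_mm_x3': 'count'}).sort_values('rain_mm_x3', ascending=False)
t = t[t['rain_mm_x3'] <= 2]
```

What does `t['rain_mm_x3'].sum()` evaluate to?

merge on 'cond' (how='inner') → 10 rows:
    cond  rain_mm  days  low
0    sun       29     2   15
1   snow      192    22    9
2   snow      102     1    9
3  cloud      114     7   20
4    sun      265     7   15
5    sun      204    27   15
6    sun      257    31   15
7    sun      241     3   15
8    sun      183     2   15
9   rain      148    12  -28
add column rain_mm_x3 = t['rain_mm'] * 3:
    cond  rain_mm  days  low  rain_mm_x3
0    sun       29     2   15          87
1   snow      192    22    9         576
2   snow      102     1    9         306
3  cloud      114     7   20         342
4    sun      265     7   15         795
5    sun      204    27   15         612
6    sun      257    31   15         771
7    sun      241     3   15         723
8    sun      183     2   15         549
9   rain      148    12  -28         444
group by cond, count of rain_mm_x3:
       rain_mm_x3
cond             
cloud           1
rain            1
snow            2
sun             6
sort by rain_mm_x3 descending:
       rain_mm_x3
cond             
sun             6
snow            2
cloud           1
rain            1
filter rows where rain_mm_x3 <= 2:
       rain_mm_x3
cond             
snow            2
cloud           1
rain            1
Then the sum of column 'rain_mm_x3': 4

4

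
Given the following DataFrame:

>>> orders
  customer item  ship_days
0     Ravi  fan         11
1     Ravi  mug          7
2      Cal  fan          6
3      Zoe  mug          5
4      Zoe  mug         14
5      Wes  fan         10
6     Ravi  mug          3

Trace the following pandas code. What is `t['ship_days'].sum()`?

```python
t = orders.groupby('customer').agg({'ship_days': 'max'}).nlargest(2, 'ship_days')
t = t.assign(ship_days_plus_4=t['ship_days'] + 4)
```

group by customer, max of ship_days:
          ship_days
customer           
Cal               6
Ravi             11
Wes              10
Zoe              14
take 2 rows with largest ship_days:
          ship_days
customer           
Zoe              14
Ravi             11
add column ship_days_plus_4 = t['ship_days'] + 4:
          ship_days  ship_days_plus_4
customer                             
Zoe              14                18
Ravi             11                15
So sum() = 25.

25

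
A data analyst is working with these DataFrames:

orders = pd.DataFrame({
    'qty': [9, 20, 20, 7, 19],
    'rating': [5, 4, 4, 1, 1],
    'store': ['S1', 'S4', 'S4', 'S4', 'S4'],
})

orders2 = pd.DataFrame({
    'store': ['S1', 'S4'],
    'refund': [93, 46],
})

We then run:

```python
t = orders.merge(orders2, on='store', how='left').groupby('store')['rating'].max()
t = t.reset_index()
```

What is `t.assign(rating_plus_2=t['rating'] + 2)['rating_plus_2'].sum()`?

13

merge on 'store' (how='left') → 5 rows:
   qty  rating store  refund
0    9       5    S1      93
1   20       4    S4      46
2   20       4    S4      46
3    7       1    S4      46
4   19       1    S4      46
group by store, max of rating:
store
S1    5
S4    4
Name: rating, dtype: int64
reset_index():
  store  rating
0    S1       5
1    S4       4
add column rating_plus_2 = t['rating'] + 2:
  store  rating  rating_plus_2
0    S1       5              7
1    S4       4              6
Hence 13.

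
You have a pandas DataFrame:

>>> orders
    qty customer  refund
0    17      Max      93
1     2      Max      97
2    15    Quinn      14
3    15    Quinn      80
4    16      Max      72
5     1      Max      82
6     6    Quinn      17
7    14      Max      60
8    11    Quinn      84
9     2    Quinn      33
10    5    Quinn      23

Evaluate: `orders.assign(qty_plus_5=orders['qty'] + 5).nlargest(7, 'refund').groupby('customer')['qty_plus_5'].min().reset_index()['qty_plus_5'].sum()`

add column qty_plus_5 = orders['qty'] + 5:
    qty customer  refund  qty_plus_5
0    17      Max      93          22
1     2      Max      97           7
2    15    Quinn      14          20
3    15    Quinn      80          20
4    16      Max      72          21
5     1      Max      82           6
6     6    Quinn      17          11
7    14      Max      60          19
8    11    Quinn      84          16
9     2    Quinn      33           7
10    5    Quinn      23          10
take 7 rows with largest refund:
   qty customer  refund  qty_plus_5
1    2      Max      97           7
0   17      Max      93          22
8   11    Quinn      84          16
5    1      Max      82           6
3   15    Quinn      80          20
4   16      Max      72          21
7   14      Max      60          19
group by customer, min of qty_plus_5:
customer
Max       6
Quinn    16
Name: qty_plus_5, dtype: int64
reset_index():
  customer  qty_plus_5
0      Max           6
1    Quinn          16
Hence 22.

22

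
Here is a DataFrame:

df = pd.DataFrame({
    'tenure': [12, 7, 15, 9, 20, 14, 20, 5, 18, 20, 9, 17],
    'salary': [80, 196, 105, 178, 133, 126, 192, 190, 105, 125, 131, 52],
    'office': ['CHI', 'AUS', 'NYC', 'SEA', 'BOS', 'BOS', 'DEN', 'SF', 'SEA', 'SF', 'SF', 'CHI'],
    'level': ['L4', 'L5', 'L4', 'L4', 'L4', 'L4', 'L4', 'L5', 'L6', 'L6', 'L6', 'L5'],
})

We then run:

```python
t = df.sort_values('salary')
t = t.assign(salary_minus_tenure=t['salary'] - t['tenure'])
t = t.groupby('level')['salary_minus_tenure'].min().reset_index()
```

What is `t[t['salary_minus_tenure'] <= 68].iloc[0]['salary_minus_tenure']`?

sort by salary:
    tenure  salary office level
11      17      52    CHI    L5
0       12      80    CHI    L4
2       15     105    NYC    L4
8       18     105    SEA    L6
9       20     125     SF    L6
5       14     126    BOS    L4
10       9     131     SF    L6
4       20     133    BOS    L4
3        9     178    SEA    L4
7        5     190     SF    L5
6       20     192    DEN    L4
1        7     196    AUS    L5
add column salary_minus_tenure = t['salary'] - t['tenure']:
    tenure  salary office level  salary_minus_tenure
11      17      52    CHI    L5                   35
0       12      80    CHI    L4                   68
2       15     105    NYC    L4                   90
8       18     105    SEA    L6                   87
9       20     125     SF    L6                  105
5       14     126    BOS    L4                  112
10       9     131     SF    L6                  122
4       20     133    BOS    L4                  113
3        9     178    SEA    L4                  169
7        5     190     SF    L5                  185
6       20     192    DEN    L4                  172
1        7     196    AUS    L5                  189
group by level, min of salary_minus_tenure:
level
L4    68
L5    35
L6    87
Name: salary_minus_tenure, dtype: int64
reset_index():
  level  salary_minus_tenure
0    L4                   68
1    L5                   35
2    L6                   87
filter rows where salary_minus_tenure <= 68:
  level  salary_minus_tenure
0    L4                   68
1    L5                   35
Reading off the value at position 0, column 'salary_minus_tenure', we get 68.

68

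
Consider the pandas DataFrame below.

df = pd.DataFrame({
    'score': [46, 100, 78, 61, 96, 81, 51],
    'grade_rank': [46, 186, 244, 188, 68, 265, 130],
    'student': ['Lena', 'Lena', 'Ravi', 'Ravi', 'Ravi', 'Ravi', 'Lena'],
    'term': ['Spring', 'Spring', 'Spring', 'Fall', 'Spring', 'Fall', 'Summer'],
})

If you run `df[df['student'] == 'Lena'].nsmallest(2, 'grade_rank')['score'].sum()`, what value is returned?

97

filter rows where student == 'Lena':
   score  grade_rank student    term
0     46          46    Lena  Spring
1    100         186    Lena  Spring
6     51         130    Lena  Summer
take 2 rows with smallest grade_rank:
   score  grade_rank student    term
0     46          46    Lena  Spring
6     51         130    Lena  Summer
So sum() = 97.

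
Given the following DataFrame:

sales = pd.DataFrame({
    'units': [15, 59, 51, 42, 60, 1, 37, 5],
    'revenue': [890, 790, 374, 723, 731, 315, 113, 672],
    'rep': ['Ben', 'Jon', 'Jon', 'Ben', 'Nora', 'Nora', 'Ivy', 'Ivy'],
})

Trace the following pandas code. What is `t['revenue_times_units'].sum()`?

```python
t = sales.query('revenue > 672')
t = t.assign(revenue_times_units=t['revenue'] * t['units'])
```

134186

filter rows where revenue > 672:
   units  revenue   rep
0     15      890   Ben
1     59      790   Jon
3     42      723   Ben
4     60      731  Nora
add column revenue_times_units = t['revenue'] * t['units']:
   units  revenue   rep  revenue_times_units
0     15      890   Ben                13350
1     59      790   Jon                46610
3     42      723   Ben                30366
4     60      731  Nora                43860
Reading off the sum of column 'revenue_times_units', we get 134186.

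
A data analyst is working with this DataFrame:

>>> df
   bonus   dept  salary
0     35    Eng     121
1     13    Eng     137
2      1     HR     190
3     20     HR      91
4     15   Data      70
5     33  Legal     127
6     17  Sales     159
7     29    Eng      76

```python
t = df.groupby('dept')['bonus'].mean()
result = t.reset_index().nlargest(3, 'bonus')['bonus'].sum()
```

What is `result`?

group by dept, mean of bonus:
dept
Data     15.000000
Eng      25.666667
HR       10.500000
Legal    33.000000
Sales    17.000000
Name: bonus, dtype: float64
reset_index():
    dept      bonus
0   Data  15.000000
1    Eng  25.666667
2     HR  10.500000
3  Legal  33.000000
4  Sales  17.000000
take 3 rows with largest bonus:
    dept      bonus
3  Legal  33.000000
1    Eng  25.666667
4  Sales  17.000000
The sum of column 'bonus' is 75.6666666667.

75.6666666667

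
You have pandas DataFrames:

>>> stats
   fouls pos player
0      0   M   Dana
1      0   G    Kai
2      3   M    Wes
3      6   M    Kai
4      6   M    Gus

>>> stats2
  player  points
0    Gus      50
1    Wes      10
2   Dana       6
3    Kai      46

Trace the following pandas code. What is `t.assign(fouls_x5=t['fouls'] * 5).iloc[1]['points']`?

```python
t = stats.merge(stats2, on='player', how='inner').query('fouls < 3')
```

merge on 'player' (how='inner') → 5 rows:
   fouls pos player  points
0      0   M   Dana       6
1      0   G    Kai      46
2      3   M    Wes      10
3      6   M    Kai      46
4      6   M    Gus      50
filter rows where fouls < 3:
   fouls pos player  points
0      0   M   Dana       6
1      0   G    Kai      46
add column fouls_x5 = t['fouls'] * 5:
   fouls pos player  points  fouls_x5
0      0   M   Dana       6         0
1      0   G    Kai      46         0
Finally, value at position 1, column 'points' = 46.

46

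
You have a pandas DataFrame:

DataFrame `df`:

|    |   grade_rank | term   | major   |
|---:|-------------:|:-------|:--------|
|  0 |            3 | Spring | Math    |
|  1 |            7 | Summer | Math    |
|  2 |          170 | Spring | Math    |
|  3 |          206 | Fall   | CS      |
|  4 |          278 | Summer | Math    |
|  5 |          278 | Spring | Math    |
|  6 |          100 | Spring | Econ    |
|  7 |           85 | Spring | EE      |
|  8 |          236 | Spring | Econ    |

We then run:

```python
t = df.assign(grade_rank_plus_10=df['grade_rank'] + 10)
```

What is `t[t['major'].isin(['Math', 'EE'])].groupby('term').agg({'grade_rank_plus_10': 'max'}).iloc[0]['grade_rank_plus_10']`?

add column grade_rank_plus_10 = df['grade_rank'] + 10:
   grade_rank    term major  grade_rank_plus_10
0           3  Spring  Math                  13
1           7  Summer  Math                  17
2         170  Spring  Math                 180
3         206    Fall    CS                 216
4         278  Summer  Math                 288
5         278  Spring  Math                 288
6         100  Spring  Econ                 110
7          85  Spring    EE                  95
8         236  Spring  Econ                 246
filter rows where major in ['Math', 'EE']:
   grade_rank    term major  grade_rank_plus_10
0           3  Spring  Math                  13
1           7  Summer  Math                  17
2         170  Spring  Math                 180
4         278  Summer  Math                 288
5         278  Spring  Math                 288
7          85  Spring    EE                  95
group by term, max of grade_rank_plus_10:
        grade_rank_plus_10
term                      
Spring                 288
Summer                 288
Hence 288.

288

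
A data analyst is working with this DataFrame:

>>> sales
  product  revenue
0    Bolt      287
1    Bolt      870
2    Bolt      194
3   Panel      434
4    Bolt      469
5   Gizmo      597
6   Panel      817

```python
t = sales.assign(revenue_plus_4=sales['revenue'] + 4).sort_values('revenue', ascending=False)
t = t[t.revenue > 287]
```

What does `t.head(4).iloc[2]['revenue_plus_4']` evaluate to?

add column revenue_plus_4 = sales['revenue'] + 4:
  product  revenue  revenue_plus_4
0    Bolt      287             291
1    Bolt      870             874
2    Bolt      194             198
3   Panel      434             438
4    Bolt      469             473
5   Gizmo      597             601
6   Panel      817             821
sort by revenue descending:
  product  revenue  revenue_plus_4
1    Bolt      870             874
6   Panel      817             821
5   Gizmo      597             601
4    Bolt      469             473
3   Panel      434             438
0    Bolt      287             291
2    Bolt      194             198
filter rows where revenue > 287:
  product  revenue  revenue_plus_4
1    Bolt      870             874
6   Panel      817             821
5   Gizmo      597             601
4    Bolt      469             473
3   Panel      434             438
take first 4 rows:
  product  revenue  revenue_plus_4
1    Bolt      870             874
6   Panel      817             821
5   Gizmo      597             601
4    Bolt      469             473

601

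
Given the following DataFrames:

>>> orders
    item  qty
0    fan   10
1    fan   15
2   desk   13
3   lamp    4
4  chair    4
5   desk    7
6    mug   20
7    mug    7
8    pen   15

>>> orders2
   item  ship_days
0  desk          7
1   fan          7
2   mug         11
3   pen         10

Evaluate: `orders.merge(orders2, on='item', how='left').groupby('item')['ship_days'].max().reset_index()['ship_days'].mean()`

merge on 'item' (how='left') → 9 rows:
    item  qty  ship_days
0    fan   10        7.0
1    fan   15        7.0
2   desk   13        7.0
3   lamp    4        NaN
4  chair    4        NaN
5   desk    7        7.0
6    mug   20       11.0
7    mug    7       11.0
8    pen   15       10.0
group by item, max of ship_days:
item
chair     NaN
desk      7.0
fan       7.0
lamp      NaN
mug      11.0
pen      10.0
Name: ship_days, dtype: float64
reset_index():
    item  ship_days
0  chair        NaN
1   desk        7.0
2    fan        7.0
3   lamp        NaN
4    mug       11.0
5    pen       10.0
Taking the mean of column 'ship_days' gives 8.75.

8.75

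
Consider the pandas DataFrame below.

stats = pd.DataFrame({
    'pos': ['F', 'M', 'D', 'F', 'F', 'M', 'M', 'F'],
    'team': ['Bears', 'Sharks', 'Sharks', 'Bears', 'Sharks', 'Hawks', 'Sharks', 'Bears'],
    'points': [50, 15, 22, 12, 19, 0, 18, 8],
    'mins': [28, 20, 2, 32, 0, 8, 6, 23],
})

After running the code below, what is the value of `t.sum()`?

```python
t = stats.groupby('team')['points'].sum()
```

group by team, sum of points:
team
Bears     70
Hawks      0
Sharks    74
Name: points, dtype: int64

144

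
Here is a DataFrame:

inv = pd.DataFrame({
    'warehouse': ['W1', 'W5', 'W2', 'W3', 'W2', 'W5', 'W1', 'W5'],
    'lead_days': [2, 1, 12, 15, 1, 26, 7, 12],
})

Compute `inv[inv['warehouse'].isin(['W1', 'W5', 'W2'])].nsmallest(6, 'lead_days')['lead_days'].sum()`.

35

filter rows where warehouse in ['W1', 'W5', 'W2']:
  warehouse  lead_days
0        W1          2
1        W5          1
2        W2         12
4        W2          1
5        W5         26
6        W1          7
7        W5         12
take 6 rows with smallest lead_days:
  warehouse  lead_days
1        W5          1
4        W2          1
0        W1          2
6        W1          7
2        W2         12
7        W5         12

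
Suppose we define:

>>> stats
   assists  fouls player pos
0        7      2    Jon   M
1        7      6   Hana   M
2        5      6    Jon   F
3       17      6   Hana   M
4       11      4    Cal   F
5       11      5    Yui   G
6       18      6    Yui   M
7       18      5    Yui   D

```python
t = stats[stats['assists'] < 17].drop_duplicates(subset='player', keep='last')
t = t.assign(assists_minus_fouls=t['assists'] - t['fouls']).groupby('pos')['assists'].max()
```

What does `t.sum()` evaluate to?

29

filter rows where assists < 17:
   assists  fouls player pos
0        7      2    Jon   M
1        7      6   Hana   M
2        5      6    Jon   F
4       11      4    Cal   F
5       11      5    Yui   G
drop duplicate player (keep=last):
   assists  fouls player pos
1        7      6   Hana   M
2        5      6    Jon   F
4       11      4    Cal   F
5       11      5    Yui   G
add column assists_minus_fouls = t['assists'] - t['fouls']:
   assists  fouls player pos  assists_minus_fouls
1        7      6   Hana   M                    1
2        5      6    Jon   F                   -1
4       11      4    Cal   F                    7
5       11      5    Yui   G                    6
group by pos, max of assists:
pos
F    11
G    11
M     7
Name: assists, dtype: int64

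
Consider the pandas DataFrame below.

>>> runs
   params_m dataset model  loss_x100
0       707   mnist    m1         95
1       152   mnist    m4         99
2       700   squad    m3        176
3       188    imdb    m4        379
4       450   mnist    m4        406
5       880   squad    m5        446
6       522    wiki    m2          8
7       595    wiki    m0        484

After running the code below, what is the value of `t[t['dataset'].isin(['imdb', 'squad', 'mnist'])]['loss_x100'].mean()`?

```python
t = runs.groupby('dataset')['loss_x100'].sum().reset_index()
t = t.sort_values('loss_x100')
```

533.666666667

group by dataset, sum of loss_x100:
dataset
imdb     379
mnist    600
squad    622
wiki     492
Name: loss_x100, dtype: int64
reset_index():
  dataset  loss_x100
0    imdb        379
1   mnist        600
2   squad        622
3    wiki        492
sort by loss_x100:
  dataset  loss_x100
0    imdb        379
3    wiki        492
1   mnist        600
2   squad        622
filter rows where dataset in ['imdb', 'squad', 'mnist']:
  dataset  loss_x100
0    imdb        379
1   mnist        600
2   squad        622
The mean of column 'loss_x100' is 533.666666667.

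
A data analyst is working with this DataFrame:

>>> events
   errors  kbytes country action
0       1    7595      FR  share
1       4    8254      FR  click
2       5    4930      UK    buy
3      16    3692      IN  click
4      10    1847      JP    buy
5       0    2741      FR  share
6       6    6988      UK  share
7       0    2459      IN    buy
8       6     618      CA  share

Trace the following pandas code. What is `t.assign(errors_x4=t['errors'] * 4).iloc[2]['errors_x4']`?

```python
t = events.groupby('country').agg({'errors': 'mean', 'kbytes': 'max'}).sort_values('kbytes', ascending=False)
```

32.0

group by country: mean(errors), max(kbytes):
            errors  kbytes
country                   
CA        6.000000     618
FR        1.666667    8254
IN        8.000000    3692
JP       10.000000    1847
UK        5.500000    6988
sort by kbytes descending:
            errors  kbytes
country                   
FR        1.666667    8254
UK        5.500000    6988
IN        8.000000    3692
JP       10.000000    1847
CA        6.000000     618
add column errors_x4 = t['errors'] * 4:
            errors  kbytes  errors_x4
country                              
FR        1.666667    8254   6.666667
UK        5.500000    6988  22.000000
IN        8.000000    3692  32.000000
JP       10.000000    1847  40.000000
CA        6.000000     618  24.000000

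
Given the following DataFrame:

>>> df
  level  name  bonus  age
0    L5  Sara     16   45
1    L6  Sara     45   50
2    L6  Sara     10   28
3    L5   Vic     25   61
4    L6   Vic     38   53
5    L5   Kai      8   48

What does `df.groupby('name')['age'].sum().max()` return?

group by name, sum of age:
name
Kai      48
Sara    123
Vic     114
Name: age, dtype: int64
Reading off the max of the resulting series, we get 123.

123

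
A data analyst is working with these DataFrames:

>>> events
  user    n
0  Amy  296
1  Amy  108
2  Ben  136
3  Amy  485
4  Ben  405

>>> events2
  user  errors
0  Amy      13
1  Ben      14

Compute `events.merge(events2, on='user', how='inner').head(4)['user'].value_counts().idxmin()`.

Ben

merge on 'user' (how='inner') → 5 rows:
  user    n  errors
0  Amy  296      13
1  Amy  108      13
2  Ben  136      14
3  Amy  485      13
4  Ben  405      14
take first 4 rows:
  user    n  errors
0  Amy  296      13
1  Amy  108      13
2  Ben  136      14
3  Amy  485      13
value_counts of user:
user
Amy    3
Ben    1
Name: count, dtype: int64
So idxmin() = Ben.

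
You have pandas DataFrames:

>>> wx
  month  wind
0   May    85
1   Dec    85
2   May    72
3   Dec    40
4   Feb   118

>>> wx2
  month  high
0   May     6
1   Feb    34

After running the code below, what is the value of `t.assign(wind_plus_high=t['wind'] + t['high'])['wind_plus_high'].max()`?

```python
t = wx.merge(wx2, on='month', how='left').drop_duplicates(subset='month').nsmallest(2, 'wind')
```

merge on 'month' (how='left') → 5 rows:
  month  wind  high
0   May    85   6.0
1   Dec    85   NaN
2   May    72   6.0
3   Dec    40   NaN
4   Feb   118  34.0
drop duplicate month (keep=first):
  month  wind  high
0   May    85   6.0
1   Dec    85   NaN
4   Feb   118  34.0
take 2 rows with smallest wind:
  month  wind  high
0   May    85   6.0
1   Dec    85   NaN
add column wind_plus_high = t['wind'] + t['high']:
  month  wind  high  wind_plus_high
0   May    85   6.0            91.0
1   Dec    85   NaN             NaN
Taking the max of column 'wind_plus_high' gives 91.0.

91.0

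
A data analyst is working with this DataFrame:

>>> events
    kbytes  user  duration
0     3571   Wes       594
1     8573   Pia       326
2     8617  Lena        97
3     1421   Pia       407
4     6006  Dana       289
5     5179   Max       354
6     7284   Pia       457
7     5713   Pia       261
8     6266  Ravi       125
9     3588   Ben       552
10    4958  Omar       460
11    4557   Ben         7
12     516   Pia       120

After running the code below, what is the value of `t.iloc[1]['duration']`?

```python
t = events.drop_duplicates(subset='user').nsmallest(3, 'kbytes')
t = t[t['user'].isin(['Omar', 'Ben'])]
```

drop duplicate user (keep=first):
    kbytes  user  duration
0     3571   Wes       594
1     8573   Pia       326
2     8617  Lena        97
4     6006  Dana       289
5     5179   Max       354
8     6266  Ravi       125
9     3588   Ben       552
10    4958  Omar       460
take 3 rows with smallest kbytes:
    kbytes  user  duration
0     3571   Wes       594
9     3588   Ben       552
10    4958  Omar       460
filter rows where user in ['Omar', 'Ben']:
    kbytes  user  duration
9     3588   Ben       552
10    4958  Omar       460
Reading off the value at position 1, column 'duration', we get 460.

460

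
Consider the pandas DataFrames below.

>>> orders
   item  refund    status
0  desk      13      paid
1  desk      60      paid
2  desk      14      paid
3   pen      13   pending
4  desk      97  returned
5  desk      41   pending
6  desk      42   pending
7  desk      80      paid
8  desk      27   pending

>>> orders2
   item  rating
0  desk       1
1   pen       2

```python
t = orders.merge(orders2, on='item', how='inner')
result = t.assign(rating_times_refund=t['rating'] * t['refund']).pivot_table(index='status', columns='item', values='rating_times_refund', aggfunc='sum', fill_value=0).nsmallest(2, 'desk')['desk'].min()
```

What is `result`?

97

merge on 'item' (how='inner') → 9 rows:
   item  refund    status  rating
0  desk      13      paid       1
1  desk      60      paid       1
2  desk      14      paid       1
3   pen      13   pending       2
4  desk      97  returned       1
5  desk      41   pending       1
6  desk      42   pending       1
7  desk      80      paid       1
8  desk      27   pending       1
add column rating_times_refund = t['rating'] * t['refund']:
   item  refund    status  rating  rating_times_refund
0  desk      13      paid       1                   13
1  desk      60      paid       1                   60
2  desk      14      paid       1                   14
3   pen      13   pending       2                   26
4  desk      97  returned       1                   97
5  desk      41   pending       1                   41
6  desk      42   pending       1                   42
7  desk      80      paid       1                   80
8  desk      27   pending       1                   27
pivot: rows=status, cols=item, sum(rating_times_refund):
item      desk  pen
status             
paid       167    0
pending    110   26
returned    97    0
take 2 rows with smallest desk:
item      desk  pen
status             
returned    97    0
pending    110   26
Reading off the min of column 'desk', we get 97.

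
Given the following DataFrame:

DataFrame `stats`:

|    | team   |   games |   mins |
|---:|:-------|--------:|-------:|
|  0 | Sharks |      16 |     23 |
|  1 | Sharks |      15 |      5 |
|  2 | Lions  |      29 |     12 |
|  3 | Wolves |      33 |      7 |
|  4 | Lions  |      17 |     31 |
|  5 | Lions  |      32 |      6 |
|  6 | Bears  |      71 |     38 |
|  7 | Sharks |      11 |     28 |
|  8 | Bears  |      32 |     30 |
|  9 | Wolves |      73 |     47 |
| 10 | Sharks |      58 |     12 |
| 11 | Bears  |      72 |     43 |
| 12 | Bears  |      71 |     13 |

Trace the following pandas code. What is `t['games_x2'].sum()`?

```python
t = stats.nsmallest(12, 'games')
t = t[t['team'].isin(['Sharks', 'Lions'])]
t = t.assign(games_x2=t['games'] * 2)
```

take 12 rows with smallest games:
      team  games  mins
7   Sharks     11    28
1   Sharks     15     5
0   Sharks     16    23
4    Lions     17    31
2    Lions     29    12
5    Lions     32     6
8    Bears     32    30
3   Wolves     33     7
10  Sharks     58    12
6    Bears     71    38
12   Bears     71    13
11   Bears     72    43
filter rows where team in ['Sharks', 'Lions']:
      team  games  mins
7   Sharks     11    28
1   Sharks     15     5
0   Sharks     16    23
4    Lions     17    31
2    Lions     29    12
5    Lions     32     6
10  Sharks     58    12
add column games_x2 = t['games'] * 2:
      team  games  mins  games_x2
7   Sharks     11    28        22
1   Sharks     15     5        30
0   Sharks     16    23        32
4    Lions     17    31        34
2    Lions     29    12        58
5    Lions     32     6        64
10  Sharks     58    12       116

356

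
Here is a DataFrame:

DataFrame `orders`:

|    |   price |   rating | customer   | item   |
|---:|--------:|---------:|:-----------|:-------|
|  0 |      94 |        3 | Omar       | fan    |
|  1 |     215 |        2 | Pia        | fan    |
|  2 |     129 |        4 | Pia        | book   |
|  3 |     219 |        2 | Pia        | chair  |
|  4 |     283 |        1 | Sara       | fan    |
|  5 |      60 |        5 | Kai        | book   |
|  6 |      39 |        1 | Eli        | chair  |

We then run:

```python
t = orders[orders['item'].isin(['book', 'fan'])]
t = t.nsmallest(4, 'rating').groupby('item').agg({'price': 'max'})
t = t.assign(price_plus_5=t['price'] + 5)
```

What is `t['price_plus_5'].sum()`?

422

filter rows where item in ['book', 'fan']:
   price  rating customer  item
0     94       3     Omar   fan
1    215       2      Pia   fan
2    129       4      Pia  book
4    283       1     Sara   fan
5     60       5      Kai  book
take 4 rows with smallest rating:
   price  rating customer  item
4    283       1     Sara   fan
1    215       2      Pia   fan
0     94       3     Omar   fan
2    129       4      Pia  book
group by item, max of price:
      price
item       
book    129
fan     283
add column price_plus_5 = t['price'] + 5:
      price  price_plus_5
item                     
book    129           134
fan     283           288
So sum() = 422.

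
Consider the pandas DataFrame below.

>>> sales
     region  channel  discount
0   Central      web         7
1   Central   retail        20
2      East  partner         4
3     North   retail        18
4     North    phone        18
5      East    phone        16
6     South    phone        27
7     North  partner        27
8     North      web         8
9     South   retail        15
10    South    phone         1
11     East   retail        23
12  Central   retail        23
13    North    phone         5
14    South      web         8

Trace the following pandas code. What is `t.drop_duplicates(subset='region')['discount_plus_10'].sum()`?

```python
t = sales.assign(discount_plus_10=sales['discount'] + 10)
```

add column discount_plus_10 = sales['discount'] + 10:
     region  channel  discount  discount_plus_10
0   Central      web         7                17
1   Central   retail        20                30
2      East  partner         4                14
3     North   retail        18                28
4     North    phone        18                28
5      East    phone        16                26
6     South    phone        27                37
7     North  partner        27                37
8     North      web         8                18
9     South   retail        15                25
10    South    phone         1                11
11     East   retail        23                33
12  Central   retail        23                33
13    North    phone         5                15
14    South      web         8                18
drop duplicate region (keep=first):
    region  channel  discount  discount_plus_10
0  Central      web         7                17
2     East  partner         4                14
3    North   retail        18                28
6    South    phone        27                37
sum of column 'discount_plus_10' → 96

96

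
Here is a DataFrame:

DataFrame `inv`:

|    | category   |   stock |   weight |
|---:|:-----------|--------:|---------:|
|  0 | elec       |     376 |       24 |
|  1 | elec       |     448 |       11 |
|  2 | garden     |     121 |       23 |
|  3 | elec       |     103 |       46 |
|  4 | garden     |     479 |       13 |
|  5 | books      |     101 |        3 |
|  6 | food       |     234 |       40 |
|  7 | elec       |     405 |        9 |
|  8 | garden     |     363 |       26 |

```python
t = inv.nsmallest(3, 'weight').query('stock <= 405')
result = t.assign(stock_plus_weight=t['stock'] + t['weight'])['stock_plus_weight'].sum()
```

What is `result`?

take 3 rows with smallest weight:
  category  stock  weight
5    books    101       3
7     elec    405       9
1     elec    448      11
filter rows where stock <= 405:
  category  stock  weight
5    books    101       3
7     elec    405       9
add column stock_plus_weight = t['stock'] + t['weight']:
  category  stock  weight  stock_plus_weight
5    books    101       3                104
7     elec    405       9                414

518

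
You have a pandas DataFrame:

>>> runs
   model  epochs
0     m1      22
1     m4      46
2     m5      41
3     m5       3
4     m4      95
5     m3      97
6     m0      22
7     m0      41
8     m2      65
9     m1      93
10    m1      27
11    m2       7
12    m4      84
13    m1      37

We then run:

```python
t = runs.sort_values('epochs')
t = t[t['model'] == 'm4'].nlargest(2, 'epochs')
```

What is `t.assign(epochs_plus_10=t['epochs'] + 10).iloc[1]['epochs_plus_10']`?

sort by epochs:
   model  epochs
3     m5       3
11    m2       7
0     m1      22
6     m0      22
10    m1      27
13    m1      37
2     m5      41
7     m0      41
1     m4      46
8     m2      65
12    m4      84
9     m1      93
4     m4      95
5     m3      97
filter rows where model == 'm4':
   model  epochs
1     m4      46
12    m4      84
4     m4      95
take 2 rows with largest epochs:
   model  epochs
4     m4      95
12    m4      84
add column epochs_plus_10 = t['epochs'] + 10:
   model  epochs  epochs_plus_10
4     m4      95             105
12    m4      84              94
The value at position 1, column 'epochs_plus_10' is 94.

94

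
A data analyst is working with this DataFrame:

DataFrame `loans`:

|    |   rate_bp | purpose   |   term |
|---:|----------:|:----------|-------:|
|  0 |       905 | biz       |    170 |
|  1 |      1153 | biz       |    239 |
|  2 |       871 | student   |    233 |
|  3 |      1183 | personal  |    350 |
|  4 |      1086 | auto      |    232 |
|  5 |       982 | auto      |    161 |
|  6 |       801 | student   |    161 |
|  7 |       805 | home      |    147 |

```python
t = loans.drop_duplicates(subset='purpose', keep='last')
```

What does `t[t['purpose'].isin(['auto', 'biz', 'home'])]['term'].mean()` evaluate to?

drop duplicate purpose (keep=last):
   rate_bp   purpose  term
1     1153       biz   239
3     1183  personal   350
5      982      auto   161
6      801   student   161
7      805      home   147
filter rows where purpose in ['auto', 'biz', 'home']:
   rate_bp purpose  term
1     1153     biz   239
5      982    auto   161
7      805    home   147
mean of column 'term' → 182.333333333

182.333333333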